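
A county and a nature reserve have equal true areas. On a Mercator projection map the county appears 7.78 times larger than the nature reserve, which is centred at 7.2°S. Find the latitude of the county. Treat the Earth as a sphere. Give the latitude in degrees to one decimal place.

69.2°

For equal true areas on Mercator, apparent areas scale as sec²φ, so the ratio is cos²φ₂ / cos²φ₁.
cos²φ₂ / cos²φ₁ = 7.78  ⇒  cos φ₁ = cos 7.2° / √7.78 = 0.9921/2.789 = 0.3557.
φ₁ = arccos(0.3557) ≈ 69.2°.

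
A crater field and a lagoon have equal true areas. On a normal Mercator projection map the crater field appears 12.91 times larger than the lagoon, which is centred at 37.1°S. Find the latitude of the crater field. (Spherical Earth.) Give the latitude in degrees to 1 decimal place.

77.2°

On Mercator, (apparent₁)/(apparent₂) = sec²φ₁ / sec²φ₂ when true areas are equal.
cos²φ₂ / cos²φ₁ = 12.91  ⇒  cos φ₁ = cos 37.1° / √12.91 = 0.7976/3.593 = 0.2220.
φ₁ = arccos(0.2220) ≈ 77.2°.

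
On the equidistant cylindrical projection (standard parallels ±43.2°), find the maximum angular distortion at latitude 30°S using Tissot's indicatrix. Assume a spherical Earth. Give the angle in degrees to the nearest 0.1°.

9.9°

With standard parallel φ₀ = 43.2°, the equirectangular projection gives x = Rλ cos φ₀, y = Rφ, so h = 1 and k = cos 43.2° / cos φ.
At 30°: h = 1.000, k = 0.8417; principal scales a = 1.000, b = 0.8417.
sin(ω/2) = (a − b)/(a + b) = 0.1583/1.842 = 0.08593, so ω = 2 arcsin(0.08593) ≈ 9.9°.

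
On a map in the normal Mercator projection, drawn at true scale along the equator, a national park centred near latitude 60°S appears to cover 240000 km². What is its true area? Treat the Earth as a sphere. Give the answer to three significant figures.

For Mercator, h = k = sec φ (a conformal cylindrical projection has a single point scale, 1/cos φ).
Areal scale = k² = sec²φ = 1/cos²(60°) = 1/0.5000² = 4.000.
True area = apparent / (areal scale) = 240000 / 4.000 ≈ 60000 km².

60000 km²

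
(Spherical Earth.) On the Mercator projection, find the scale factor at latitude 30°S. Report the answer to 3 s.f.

For Mercator, h = k = sec φ (a conformal cylindrical projection has a single point scale, 1/cos φ).
k = 1/cos 30° = 1/0.8660 = 1.155.

1.15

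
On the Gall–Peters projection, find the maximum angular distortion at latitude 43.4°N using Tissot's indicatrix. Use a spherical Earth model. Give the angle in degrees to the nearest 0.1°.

3.1°

Gall–Peters is a cylindrical equal-area projection with standard parallels at ±45°. A cylindrical equal-area projection with standard parallel φ₀ has meridian scale h = cos φ / cos φ₀ and parallel scale k = cos φ₀ / cos φ (so areas are preserved, h·k = 1).
At 43.4°: h = 1.028, k = 0.9732; principal scales a = 1.028, b = 0.9732.
sin(ω/2) = (a − b)/(a + b) = 0.05433/2.001 = 0.02715, so ω = 2 arcsin(0.02715) ≈ 3.1°.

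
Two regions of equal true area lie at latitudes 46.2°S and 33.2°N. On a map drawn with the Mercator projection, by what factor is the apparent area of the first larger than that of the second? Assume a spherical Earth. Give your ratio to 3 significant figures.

On Mercator, area is exaggerated by sec²φ = 1/cos²φ.
At 46.2°: sec²(46.2°) = 1/0.6921² = 2.087.
At 33.2°: sec²(33.2°) = 1/0.8368² = 1.428.
Ratio = 2.087/1.428 = cos²(33.2°)/cos²(46.2°) ≈ 1.46.

1.46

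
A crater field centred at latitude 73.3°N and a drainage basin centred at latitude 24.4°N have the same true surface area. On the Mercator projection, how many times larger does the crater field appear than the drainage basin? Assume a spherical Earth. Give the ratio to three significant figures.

10.0

On Mercator, area is exaggerated by sec²φ = 1/cos²φ.
At 73.3°: sec²(73.3°) = 1/0.2874² = 12.11.
At 24.4°: sec²(24.4°) = 1/0.9107² = 1.206.
Ratio = 12.11/1.206 = cos²(24.4°)/cos²(73.3°) ≈ 10.0.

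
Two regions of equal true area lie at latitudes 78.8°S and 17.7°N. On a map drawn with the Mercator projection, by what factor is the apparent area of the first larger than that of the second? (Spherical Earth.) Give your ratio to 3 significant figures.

24.1

On Mercator, area is exaggerated by sec²φ = 1/cos²φ.
At 78.8°: sec²(78.8°) = 1/0.1942² = 26.51.
At 17.7°: sec²(17.7°) = 1/0.9527² = 1.102.
Ratio = 26.51/1.102 = cos²(17.7°)/cos²(78.8°) ≈ 24.1.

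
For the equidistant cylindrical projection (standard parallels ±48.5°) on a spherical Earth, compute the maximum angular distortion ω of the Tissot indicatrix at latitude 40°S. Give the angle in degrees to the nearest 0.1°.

In the equirectangular projection with standard parallel φ₀ = 48.5° (x = Rλ cos φ₀, y = Rφ), meridians are true-scale (h = 1) and the parallel scale is k = cos φ₀ / cos φ.
At 40°: h = 1.000, k = 0.8650; principal scales a = 1.000, b = 0.8650.
sin(ω/2) = (a − b)/(a + b) = 0.1350/1.865 = 0.07239, so ω = 2 arcsin(0.07239) ≈ 8.3°.

8.3°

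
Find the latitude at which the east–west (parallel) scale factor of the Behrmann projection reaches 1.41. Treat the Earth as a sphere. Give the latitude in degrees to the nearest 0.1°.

Behrmann is a cylindrical equal-area projection with standard parallels at ±30°. For cylindrical equal-area with standard parallel φ₀, h = cos φ / cos φ₀ and k = cos φ₀ / cos φ, so h·k = 1.
k = cos φ₀ / cos φ = 1.41  ⇒  cos φ = cos 30° / 1.41 = 0.6142.
φ = arccos(0.6142) ≈ 52.1°.

52.1°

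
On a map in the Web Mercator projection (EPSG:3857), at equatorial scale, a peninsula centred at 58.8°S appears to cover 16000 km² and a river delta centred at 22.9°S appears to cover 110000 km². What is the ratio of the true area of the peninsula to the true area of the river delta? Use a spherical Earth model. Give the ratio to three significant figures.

Mercator's areal exaggeration is sec²φ; hence true area = (apparent area) · cos²φ.
True area of peninsula: 16000 × cos²(58.8°) = 16000 × 0.2684 = 4294 km².
True area of river delta: 110000 × cos²(22.9°) = 110000 × 0.8486 = 93340 km².
Ratio = 4294 / 93340 ≈ 0.0460.

0.0460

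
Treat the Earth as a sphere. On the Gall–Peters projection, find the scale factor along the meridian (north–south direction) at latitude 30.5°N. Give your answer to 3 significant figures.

1.22

Gall–Peters is a cylindrical equal-area projection with standard parallels at ±45°. A cylindrical equal-area projection with standard parallel φ₀ has meridian scale h = cos φ / cos φ₀ and parallel scale k = cos φ₀ / cos φ (so areas are preserved, h·k = 1).
h = cos 30.5° / cos 45° = 0.8616/0.7071 = 1.219.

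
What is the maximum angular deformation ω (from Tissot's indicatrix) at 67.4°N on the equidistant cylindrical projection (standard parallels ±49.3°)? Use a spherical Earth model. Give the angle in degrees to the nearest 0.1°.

30.0°

In the equirectangular projection with standard parallel φ₀ = 49.3° (x = Rλ cos φ₀, y = Rφ), meridians are true-scale (h = 1) and the parallel scale is k = cos φ₀ / cos φ.
At 67.4°: h = 1.000, k = 1.697; principal scales a = 1.697, b = 1.000.
sin(ω/2) = (a − b)/(a + b) = 0.6969/2.697 = 0.2584, so ω = 2 arcsin(0.2584) ≈ 30.0°.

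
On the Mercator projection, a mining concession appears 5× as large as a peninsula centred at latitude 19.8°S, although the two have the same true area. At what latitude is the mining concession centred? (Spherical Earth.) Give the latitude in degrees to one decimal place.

65.1°

Mercator areal scale is sec²φ, so apparent-area ratio = sec²φ₁ / sec²φ₂ = cos²φ₂ / cos²φ₁.
cos²φ₂ / cos²φ₁ = 5  ⇒  cos φ₁ = cos 19.8° / √5 = 0.9409/2.236 = 0.4208.
φ₁ = arccos(0.4208) ≈ 65.1°.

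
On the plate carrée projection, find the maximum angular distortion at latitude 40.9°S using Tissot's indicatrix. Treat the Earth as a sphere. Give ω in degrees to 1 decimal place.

For the equirectangular projection with φ₀ = 0 (plate carrée), h = 1 along meridians and k = sec φ along parallels.
At 40.9°: h = 1.000, k = 1.323; principal scales a = 1.323, b = 1.000.
sin(ω/2) = (a − b)/(a + b) = 0.3230/2.323 = 0.1390, so ω = 2 arcsin(0.1390) ≈ 16.0°.

16.0°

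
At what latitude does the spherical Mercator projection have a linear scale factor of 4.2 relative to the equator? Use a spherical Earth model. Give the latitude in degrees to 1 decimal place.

Mercator scale is k = sec φ = 1/cos φ.
1/cos φ = 4.2  ⇒  cos φ = 0.2381  ⇒  φ = arccos(0.2381) ≈ 76.2°.

76.2°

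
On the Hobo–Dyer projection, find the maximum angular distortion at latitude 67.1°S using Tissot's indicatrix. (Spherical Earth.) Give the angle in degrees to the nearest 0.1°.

75.5°

The Hobo–Dyer projection is cylindrical equal-area with φ₀ = 37.5°. For cylindrical equal-area with standard parallel φ₀, h = cos φ / cos φ₀ and k = cos φ₀ / cos φ, so h·k = 1.
At 67.1°: h = 0.4905, k = 2.039; principal scales a = 2.039, b = 0.4905.
sin(ω/2) = (a − b)/(a + b) = 1.548/2.529 = 0.6122, so ω = 2 arcsin(0.6122) ≈ 75.5°.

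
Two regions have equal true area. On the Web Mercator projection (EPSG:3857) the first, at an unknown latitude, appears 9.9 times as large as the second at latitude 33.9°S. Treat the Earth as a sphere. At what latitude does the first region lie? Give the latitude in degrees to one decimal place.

74.7°

On Mercator, (apparent₁)/(apparent₂) = sec²φ₁ / sec²φ₂ when true areas are equal.
cos²φ₂ / cos²φ₁ = 9.9  ⇒  cos φ₁ = cos 33.9° / √9.9 = 0.8300/3.146 = 0.2638.
φ₁ = arccos(0.2638) ≈ 74.7°.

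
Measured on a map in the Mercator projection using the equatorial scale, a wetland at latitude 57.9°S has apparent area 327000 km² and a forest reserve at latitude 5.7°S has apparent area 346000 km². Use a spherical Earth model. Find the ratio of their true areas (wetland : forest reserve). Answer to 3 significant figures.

0.270

Mercator's areal exaggeration is sec²φ; hence true area = (apparent area) · cos²φ.
True area of wetland: 327000 × cos²(57.9°) = 327000 × 0.2824 = 92340 km².
True area of forest reserve: 346000 × cos²(5.7°) = 346000 × 0.9901 = 342600 km².
Ratio = 92340 / 342600 ≈ 0.270.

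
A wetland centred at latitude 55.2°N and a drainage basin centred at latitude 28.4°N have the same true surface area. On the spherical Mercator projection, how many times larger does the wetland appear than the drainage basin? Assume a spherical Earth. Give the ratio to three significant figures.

2.38

On Mercator, area is exaggerated by sec²φ = 1/cos²φ.
At 55.2°: sec²(55.2°) = 1/0.5707² = 3.070.
At 28.4°: sec²(28.4°) = 1/0.8796² = 1.292.
Ratio = 3.070/1.292 = cos²(28.4°)/cos²(55.2°) ≈ 2.38.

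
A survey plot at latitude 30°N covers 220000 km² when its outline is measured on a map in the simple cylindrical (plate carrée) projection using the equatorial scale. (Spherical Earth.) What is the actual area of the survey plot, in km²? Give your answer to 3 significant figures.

191000 km²

In the plate carrée (x = Rλ, y = Rφ), meridians are true-scale (h = 1) and parallels are stretched by k = sec φ.
Areal scale = h·k = 1 × sec φ; at 30°, h = 1.000, k = 1.155, so h·k = 1.155.
True area = apparent / (areal scale) = 220000 / 1.155 ≈ 191000 km².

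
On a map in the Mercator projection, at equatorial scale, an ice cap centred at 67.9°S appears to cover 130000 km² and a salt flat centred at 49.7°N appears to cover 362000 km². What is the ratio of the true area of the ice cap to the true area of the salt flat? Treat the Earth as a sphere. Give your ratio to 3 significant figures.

0.122

Since Mercator area scale is 1/cos²φ, the true area equals the apparent area multiplied by cos²φ.
True area of ice cap: 130000 × cos²(67.9°) = 130000 × 0.1415 = 18400 km².
True area of salt flat: 362000 × cos²(49.7°) = 362000 × 0.4183 = 151400 km².
Ratio = 18400 / 151400 ≈ 0.122.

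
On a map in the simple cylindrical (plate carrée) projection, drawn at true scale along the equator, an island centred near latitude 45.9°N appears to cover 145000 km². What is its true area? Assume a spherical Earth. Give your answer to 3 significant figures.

101000 km²

Plate carrée maps x = Rλ, y = Rφ. The meridian scale is h = 1 and the parallel scale is k = 1/cos φ = sec φ.
Areal scale = h·k = 1 × sec φ; at 45.9°, h = 1.000, k = 1.437, so h·k = 1.437.
True area = apparent / (areal scale) = 145000 / 1.437 ≈ 101000 km².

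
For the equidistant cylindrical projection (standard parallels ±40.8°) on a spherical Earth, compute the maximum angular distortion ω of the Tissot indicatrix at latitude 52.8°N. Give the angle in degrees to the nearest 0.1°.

With standard parallel φ₀ = 40.8°, the equirectangular projection gives x = Rλ cos φ₀, y = Rφ, so h = 1 and k = cos 40.8° / cos φ.
At 52.8°: h = 1.000, k = 1.252; principal scales a = 1.252, b = 1.000.
sin(ω/2) = (a − b)/(a + b) = 0.2521/2.252 = 0.1119, so ω = 2 arcsin(0.1119) ≈ 12.9°.

12.9°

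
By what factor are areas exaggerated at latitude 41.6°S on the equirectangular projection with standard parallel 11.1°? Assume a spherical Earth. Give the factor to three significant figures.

1.31

The equidistant cylindrical projection with φ₀ = 11.1° has h = 1 (meridians true) and k = cos φ₀ / cos φ along parallels.
Areal scale = h·k = 1 × cos φ₀ / cos φ; at 41.6°, h = 1.000, k = 1.312, so h·k = 1.312.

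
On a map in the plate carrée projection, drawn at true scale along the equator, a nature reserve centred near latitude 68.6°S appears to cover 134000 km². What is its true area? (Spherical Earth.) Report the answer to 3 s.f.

For the equirectangular projection with φ₀ = 0 (plate carrée), h = 1 along meridians and k = sec φ along parallels.
Areal scale = h·k = 1 × sec φ; at 68.6°, h = 1.000, k = 2.741, so h·k = 2.741.
True area = apparent / (areal scale) = 134000 / 2.741 ≈ 48900 km².

48900 km²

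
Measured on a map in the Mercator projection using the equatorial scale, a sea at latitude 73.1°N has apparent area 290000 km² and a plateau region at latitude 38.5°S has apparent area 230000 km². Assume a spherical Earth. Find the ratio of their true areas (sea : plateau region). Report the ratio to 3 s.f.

On Mercator the areal scale is sec²φ, so true area = apparent × cos²φ.
True area of sea: 290000 × cos²(73.1°) = 290000 × 0.08451 = 24510 km².
True area of plateau region: 230000 × cos²(38.5°) = 230000 × 0.6125 = 140900 km².
Ratio = 24510 / 140900 ≈ 0.174.

0.174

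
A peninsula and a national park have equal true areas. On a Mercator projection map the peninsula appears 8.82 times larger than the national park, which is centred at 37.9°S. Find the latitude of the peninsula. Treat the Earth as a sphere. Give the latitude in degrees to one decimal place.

74.6°

Mercator areal scale is sec²φ, so apparent-area ratio = sec²φ₁ / sec²φ₂ = cos²φ₂ / cos²φ₁.
cos²φ₂ / cos²φ₁ = 8.82  ⇒  cos φ₁ = cos 37.9° / √8.82 = 0.7891/2.970 = 0.2657.
φ₁ = arccos(0.2657) ≈ 74.6°.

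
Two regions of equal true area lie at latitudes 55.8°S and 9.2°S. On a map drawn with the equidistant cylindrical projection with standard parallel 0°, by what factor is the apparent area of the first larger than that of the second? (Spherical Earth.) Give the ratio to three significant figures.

In the plate carrée (x = Rλ, y = Rφ), meridians are true-scale (h = 1) and parallels are stretched by k = sec φ.
Areal scale at 55.8°: h·k = 1.000 × 1.779 = 1.779.
Areal scale at 9.2°: h·k = 1.000 × 1.013 = 1.013.
Ratio = 1.779/1.013 ≈ 1.76.

1.76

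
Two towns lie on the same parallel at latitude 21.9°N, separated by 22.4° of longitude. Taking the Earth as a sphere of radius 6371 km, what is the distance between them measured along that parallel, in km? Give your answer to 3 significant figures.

2310 km

Arc length along a parallel = R cos φ · Δλ (with Δλ in radians).
= 6371 × cos 21.9° × (22.4° × π/180) = 6371 × 0.9278 × 0.3910 ≈ 2310 km.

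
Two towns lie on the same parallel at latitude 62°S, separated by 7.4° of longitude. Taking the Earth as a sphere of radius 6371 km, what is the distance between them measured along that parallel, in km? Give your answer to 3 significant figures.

386 km

Arc length along a parallel = R cos φ · Δλ (with Δλ in radians).
= 6371 × cos 62° × (7.4° × π/180) = 6371 × 0.4695 × 0.1292 ≈ 386 km.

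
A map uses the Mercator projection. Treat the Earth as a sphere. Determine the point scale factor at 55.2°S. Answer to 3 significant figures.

1.75

For Mercator, h = k = sec φ (a conformal cylindrical projection has a single point scale, 1/cos φ).
k = 1/cos 55.2° = 1/0.5707 = 1.752.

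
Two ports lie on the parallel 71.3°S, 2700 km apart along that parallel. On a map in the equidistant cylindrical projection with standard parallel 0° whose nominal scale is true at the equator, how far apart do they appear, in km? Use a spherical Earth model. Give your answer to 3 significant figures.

8420 km

In the plate carrée (x = Rλ, y = Rφ), meridians are true-scale (h = 1) and parallels are stretched by k = sec φ.
Along the parallel, k = sec 71.3° = 1/0.3206 = 3.119.
Map distance = 2700 × 3.119 ≈ 8420 km.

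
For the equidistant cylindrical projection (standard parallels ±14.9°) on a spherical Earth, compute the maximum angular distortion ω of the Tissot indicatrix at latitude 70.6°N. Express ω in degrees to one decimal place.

58.5°

With standard parallel φ₀ = 14.9°, the equirectangular projection gives x = Rλ cos φ₀, y = Rφ, so h = 1 and k = cos 14.9° / cos φ.
At 70.6°: h = 1.000, k = 2.909; principal scales a = 2.909, b = 1.000.
sin(ω/2) = (a − b)/(a + b) = 1.909/3.909 = 0.4884, so ω = 2 arcsin(0.4884) ≈ 58.5°.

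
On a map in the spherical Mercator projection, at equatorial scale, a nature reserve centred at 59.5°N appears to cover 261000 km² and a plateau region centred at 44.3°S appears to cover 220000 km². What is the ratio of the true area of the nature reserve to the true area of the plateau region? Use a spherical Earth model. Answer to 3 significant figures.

0.597

On Mercator the areal scale is sec²φ, so true area = apparent × cos²φ.
True area of nature reserve: 261000 × cos²(59.5°) = 261000 × 0.2576 = 67230 km².
True area of plateau region: 220000 × cos²(44.3°) = 220000 × 0.5122 = 112700 km².
Ratio = 67230 / 112700 ≈ 0.597.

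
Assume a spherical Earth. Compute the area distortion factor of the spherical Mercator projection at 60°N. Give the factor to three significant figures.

For Mercator, h = k = sec φ (a conformal cylindrical projection has a single point scale, 1/cos φ).
Areal scale = k² = sec²φ = 1/cos²(60°) = 1/0.5000² = 4.000.

4.00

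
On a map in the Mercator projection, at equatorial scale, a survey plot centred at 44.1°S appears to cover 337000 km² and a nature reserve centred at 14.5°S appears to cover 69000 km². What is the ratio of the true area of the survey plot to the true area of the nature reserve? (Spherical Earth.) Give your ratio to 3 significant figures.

2.69

Since Mercator area scale is 1/cos²φ, the true area equals the apparent area multiplied by cos²φ.
True area of survey plot: 337000 × cos²(44.1°) = 337000 × 0.5157 = 173800 km².
True area of nature reserve: 69000 × cos²(14.5°) = 69000 × 0.9373 = 64670 km².
Ratio = 173800 / 64670 ≈ 2.69.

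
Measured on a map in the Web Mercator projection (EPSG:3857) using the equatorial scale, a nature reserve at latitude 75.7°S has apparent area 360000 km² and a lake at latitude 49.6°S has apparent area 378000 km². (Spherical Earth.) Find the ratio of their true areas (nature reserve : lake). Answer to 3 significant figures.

Since Mercator area scale is 1/cos²φ, the true area equals the apparent area multiplied by cos²φ.
True area of nature reserve: 360000 × cos²(75.7°) = 360000 × 0.06101 = 21960 km².
True area of lake: 378000 × cos²(49.6°) = 378000 × 0.4201 = 158800 km².
Ratio = 21960 / 158800 ≈ 0.138.

0.138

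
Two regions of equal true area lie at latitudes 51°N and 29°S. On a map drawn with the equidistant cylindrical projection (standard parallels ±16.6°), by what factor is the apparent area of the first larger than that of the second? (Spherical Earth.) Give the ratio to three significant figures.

1.39

The equidistant cylindrical projection with φ₀ = 16.6° has h = 1 (meridians true) and k = cos φ₀ / cos φ along parallels.
Areal scale at 51°: h·k = 1.000 × 1.523 = 1.523.
Areal scale at 29°: h·k = 1.000 × 1.096 = 1.096.
Ratio = 1.523/1.096 ≈ 1.39.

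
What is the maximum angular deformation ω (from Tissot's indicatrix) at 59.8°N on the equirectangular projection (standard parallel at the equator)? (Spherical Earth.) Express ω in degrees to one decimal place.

38.6°

In the plate carrée (x = Rλ, y = Rφ), meridians are true-scale (h = 1) and parallels are stretched by k = sec φ.
At 59.8°: h = 1.000, k = 1.988; principal scales a = 1.988, b = 1.000.
sin(ω/2) = (a − b)/(a + b) = 0.9880/2.988 = 0.3307, so ω = 2 arcsin(0.3307) ≈ 38.6°.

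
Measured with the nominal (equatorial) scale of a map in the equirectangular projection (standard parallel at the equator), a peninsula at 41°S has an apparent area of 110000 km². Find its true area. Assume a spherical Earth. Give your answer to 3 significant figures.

For the equirectangular projection with φ₀ = 0 (plate carrée), h = 1 along meridians and k = sec φ along parallels.
Areal scale = h·k = 1 × sec φ; at 41°, h = 1.000, k = 1.325, so h·k = 1.325.
True area = apparent / (areal scale) = 110000 / 1.325 ≈ 83000 km².

83000 km²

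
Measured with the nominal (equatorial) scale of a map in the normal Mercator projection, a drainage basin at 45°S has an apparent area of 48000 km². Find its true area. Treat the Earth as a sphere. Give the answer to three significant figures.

24000 km²

For Mercator, h = k = sec φ (a conformal cylindrical projection has a single point scale, 1/cos φ).
Areal scale = k² = sec²φ = 1/cos²(45°) = 1/0.7071² = 2.000.
True area = apparent / (areal scale) = 48000 / 2.000 ≈ 24000 km².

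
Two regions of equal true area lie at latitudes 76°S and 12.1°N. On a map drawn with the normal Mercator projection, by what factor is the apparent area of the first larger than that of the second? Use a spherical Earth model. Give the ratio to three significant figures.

16.3

On Mercator, area is exaggerated by sec²φ = 1/cos²φ.
At 76°: sec²(76°) = 1/0.2419² = 17.09.
At 12.1°: sec²(12.1°) = 1/0.9778² = 1.046.
Ratio = 17.09/1.046 = cos²(12.1°)/cos²(76°) ≈ 16.3.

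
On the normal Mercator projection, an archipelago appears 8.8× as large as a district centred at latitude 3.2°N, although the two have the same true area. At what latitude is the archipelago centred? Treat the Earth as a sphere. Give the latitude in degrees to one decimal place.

On Mercator, (apparent₁)/(apparent₂) = sec²φ₁ / sec²φ₂ when true areas are equal.
cos²φ₂ / cos²φ₁ = 8.8  ⇒  cos φ₁ = cos 3.2° / √8.8 = 0.9984/2.966 = 0.3366.
φ₁ = arccos(0.3366) ≈ 70.3°.

70.3°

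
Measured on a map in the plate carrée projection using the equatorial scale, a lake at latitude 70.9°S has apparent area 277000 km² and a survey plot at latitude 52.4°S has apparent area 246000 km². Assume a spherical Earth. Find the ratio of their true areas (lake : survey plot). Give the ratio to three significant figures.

On the plate carrée, areal scale = h·k = 1 × sec φ, so true area = apparent × cos φ.
True area of lake: 277000 × cos(70.9°) = 277000 × 0.3272 = 90640 km².
True area of survey plot: 246000 × cos(52.4°) = 246000 × 0.6101 = 150100 km².
Ratio = 90640 / 150100 ≈ 0.604.

0.604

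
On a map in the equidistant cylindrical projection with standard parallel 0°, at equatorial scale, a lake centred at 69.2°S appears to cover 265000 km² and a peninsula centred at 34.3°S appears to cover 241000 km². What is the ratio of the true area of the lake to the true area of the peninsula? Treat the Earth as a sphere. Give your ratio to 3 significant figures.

Plate carrée has h = 1 and k = sec φ, giving areal scale sec φ; true area = (apparent area) · cos φ.
True area of lake: 265000 × cos(69.2°) = 265000 × 0.3551 = 94100 km².
True area of peninsula: 241000 × cos(34.3°) = 241000 × 0.8261 = 199100 km².
Ratio = 94100 / 199100 ≈ 0.473.

0.473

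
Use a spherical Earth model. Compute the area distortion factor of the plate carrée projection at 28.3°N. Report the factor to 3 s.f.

1.14

Plate carrée maps x = Rλ, y = Rφ. The meridian scale is h = 1 and the parallel scale is k = 1/cos φ = sec φ.
Areal scale = h·k = 1 × sec φ; at 28.3°, h = 1.000, k = 1.136, so h·k = 1.136.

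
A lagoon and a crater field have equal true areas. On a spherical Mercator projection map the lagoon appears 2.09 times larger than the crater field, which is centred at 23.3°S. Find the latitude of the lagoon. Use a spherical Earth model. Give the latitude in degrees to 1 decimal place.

For equal true areas on Mercator, apparent areas scale as sec²φ, so the ratio is cos²φ₂ / cos²φ₁.
cos²φ₂ / cos²φ₁ = 2.09  ⇒  cos φ₁ = cos 23.3° / √2.09 = 0.9184/1.446 = 0.6353.
φ₁ = arccos(0.6353) ≈ 50.6°.

50.6°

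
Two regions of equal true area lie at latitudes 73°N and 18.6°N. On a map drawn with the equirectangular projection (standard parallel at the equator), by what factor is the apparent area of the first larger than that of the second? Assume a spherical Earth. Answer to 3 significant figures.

For the equirectangular projection with φ₀ = 0 (plate carrée), h = 1 along meridians and k = sec φ along parallels.
Areal scale at 73°: h·k = 1.000 × 3.420 = 3.420.
Areal scale at 18.6°: h·k = 1.000 × 1.055 = 1.055.
Ratio = 3.420/1.055 ≈ 3.24.

3.24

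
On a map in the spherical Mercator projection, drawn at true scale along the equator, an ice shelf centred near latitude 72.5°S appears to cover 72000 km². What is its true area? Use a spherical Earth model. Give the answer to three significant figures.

6510 km²

For Mercator, h = k = sec φ (a conformal cylindrical projection has a single point scale, 1/cos φ).
Areal scale = k² = sec²φ = 1/cos²(72.5°) = 1/0.3007² = 11.06.
True area = apparent / (areal scale) = 72000 / 11.06 ≈ 6510 km².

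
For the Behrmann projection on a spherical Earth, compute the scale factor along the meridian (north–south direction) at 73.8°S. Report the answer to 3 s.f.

The Behrmann projection is cylindrical equal-area with φ₀ = 30°. For cylindrical equal-area with standard parallel φ₀, h = cos φ / cos φ₀ and k = cos φ₀ / cos φ, so h·k = 1.
h = cos 73.8° / cos 30° = 0.2790/0.8660 = 0.3222.

0.322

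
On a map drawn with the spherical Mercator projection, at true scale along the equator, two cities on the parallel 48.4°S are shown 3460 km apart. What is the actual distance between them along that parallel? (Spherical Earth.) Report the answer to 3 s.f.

The Mercator projection is conformal; its linear scale factor is the same in every direction and equals sec φ = 1/cos φ.
Along the parallel at 48.4°, map distances are exaggerated by k = sec 48.4° = 1.506.
True distance = 3460 / 1.506 = 3460 × cos 48.4° ≈ 2300 km.

2300 km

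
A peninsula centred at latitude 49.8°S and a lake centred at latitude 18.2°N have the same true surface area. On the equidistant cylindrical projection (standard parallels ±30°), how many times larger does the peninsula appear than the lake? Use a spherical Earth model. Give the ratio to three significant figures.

With standard parallel φ₀ = 30°, the equirectangular projection gives x = Rλ cos φ₀, y = Rφ, so h = 1 and k = cos 30° / cos φ.
Areal scale at 49.8°: h·k = 1.000 × 1.342 = 1.342.
Areal scale at 18.2°: h·k = 1.000 × 0.9116 = 0.9116.
Ratio = 1.342/0.9116 ≈ 1.47.

1.47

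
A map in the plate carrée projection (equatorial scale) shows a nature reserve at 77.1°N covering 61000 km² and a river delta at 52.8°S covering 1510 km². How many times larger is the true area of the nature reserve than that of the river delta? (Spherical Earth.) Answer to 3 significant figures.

On the plate carrée, areal scale = h·k = 1 × sec φ, so true area = apparent × cos φ.
True area of nature reserve: 61000 × cos(77.1°) = 61000 × 0.2233 = 13620 km².
True area of river delta: 1510 × cos(52.8°) = 1510 × 0.6046 = 912.9 km².
Ratio = 13620 / 912.9 ≈ 14.9.

14.9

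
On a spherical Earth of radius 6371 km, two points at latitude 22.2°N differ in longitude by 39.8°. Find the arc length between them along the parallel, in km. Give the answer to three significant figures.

4100 km

Arc length along a parallel = R cos φ · Δλ (with Δλ in radians).
= 6371 × cos 22.2° × (39.8° × π/180) = 6371 × 0.9259 × 0.6946 ≈ 4100 km.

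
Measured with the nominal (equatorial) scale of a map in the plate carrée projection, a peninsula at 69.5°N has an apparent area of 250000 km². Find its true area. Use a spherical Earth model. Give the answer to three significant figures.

In the plate carrée (x = Rλ, y = Rφ), meridians are true-scale (h = 1) and parallels are stretched by k = sec φ.
Areal scale = h·k = 1 × sec φ; at 69.5°, h = 1.000, k = 2.855, so h·k = 2.855.
True area = apparent / (areal scale) = 250000 / 2.855 ≈ 87600 km².

87600 km²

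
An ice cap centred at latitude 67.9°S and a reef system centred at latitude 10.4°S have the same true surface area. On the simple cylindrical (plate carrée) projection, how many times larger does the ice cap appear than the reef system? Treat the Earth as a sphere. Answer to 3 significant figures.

In the plate carrée (x = Rλ, y = Rφ), meridians are true-scale (h = 1) and parallels are stretched by k = sec φ.
Areal scale at 67.9°: h·k = 1.000 × 2.658 = 2.658.
Areal scale at 10.4°: h·k = 1.000 × 1.017 = 1.017.
Ratio = 2.658/1.017 ≈ 2.61.

2.61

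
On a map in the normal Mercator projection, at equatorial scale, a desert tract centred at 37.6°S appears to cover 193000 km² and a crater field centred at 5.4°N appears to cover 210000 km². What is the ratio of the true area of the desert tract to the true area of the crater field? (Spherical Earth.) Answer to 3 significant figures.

0.582

Mercator's areal exaggeration is sec²φ; hence true area = (apparent area) · cos²φ.
True area of desert tract: 193000 × cos²(37.6°) = 193000 × 0.6277 = 121200 km².
True area of crater field: 210000 × cos²(5.4°) = 210000 × 0.9911 = 208100 km².
Ratio = 121200 / 208100 ≈ 0.582.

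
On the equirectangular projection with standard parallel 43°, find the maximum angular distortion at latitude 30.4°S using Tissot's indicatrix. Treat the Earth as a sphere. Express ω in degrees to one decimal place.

9.4°

In the equirectangular projection with standard parallel φ₀ = 43° (x = Rλ cos φ₀, y = Rφ), meridians are true-scale (h = 1) and the parallel scale is k = cos φ₀ / cos φ.
At 30.4°: h = 1.000, k = 0.8479; principal scales a = 1.000, b = 0.8479.
sin(ω/2) = (a − b)/(a + b) = 0.1521/1.848 = 0.08229, so ω = 2 arcsin(0.08229) ≈ 9.4°.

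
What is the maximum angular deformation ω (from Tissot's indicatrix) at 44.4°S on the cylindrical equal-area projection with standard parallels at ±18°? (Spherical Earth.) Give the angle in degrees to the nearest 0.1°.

32.3°

Cylindrical equal-area (φ₀ = 18°): h = cos φ / cos 18° along meridians, k = cos 18° / cos φ along parallels; h·k = 1.
At 44.4°: h = 0.7512, k = 1.331; principal scales a = 1.331, b = 0.7512.
sin(ω/2) = (a − b)/(a + b) = 0.5799/2.082 = 0.2785, so ω = 2 arcsin(0.2785) ≈ 32.3°.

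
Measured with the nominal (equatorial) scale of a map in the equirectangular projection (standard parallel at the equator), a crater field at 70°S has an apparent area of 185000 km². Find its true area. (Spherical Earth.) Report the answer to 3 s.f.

In the plate carrée (x = Rλ, y = Rφ), meridians are true-scale (h = 1) and parallels are stretched by k = sec φ.
Areal scale = h·k = 1 × sec φ; at 70°, h = 1.000, k = 2.924, so h·k = 2.924.
True area = apparent / (areal scale) = 185000 / 2.924 ≈ 63300 km².

63300 km²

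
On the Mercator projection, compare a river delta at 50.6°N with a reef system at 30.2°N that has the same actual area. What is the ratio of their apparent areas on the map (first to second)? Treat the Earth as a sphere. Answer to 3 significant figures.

1.85

Mercator is conformal with k = sec φ, so areal scale = k² = sec²φ.
At 50.6°: sec²(50.6°) = 1/0.6347² = 2.482.
At 30.2°: sec²(30.2°) = 1/0.8643² = 1.339.
Ratio = 2.482/1.339 = cos²(30.2°)/cos²(50.6°) ≈ 1.85.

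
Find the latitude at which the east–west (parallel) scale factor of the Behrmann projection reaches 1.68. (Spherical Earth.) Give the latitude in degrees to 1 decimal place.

59.0°

The Behrmann projection is cylindrical equal-area with φ₀ = 30°. For cylindrical equal-area with standard parallel φ₀, h = cos φ / cos φ₀ and k = cos φ₀ / cos φ, so h·k = 1.
k = cos φ₀ / cos φ = 1.68  ⇒  cos φ = cos 30° / 1.68 = 0.5155.
φ = arccos(0.5155) ≈ 59.0°.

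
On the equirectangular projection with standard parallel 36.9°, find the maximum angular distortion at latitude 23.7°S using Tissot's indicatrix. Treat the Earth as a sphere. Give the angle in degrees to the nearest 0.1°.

With standard parallel φ₀ = 36.9°, the equirectangular projection gives x = Rλ cos φ₀, y = Rφ, so h = 1 and k = cos 36.9° / cos φ.
At 23.7°: h = 1.000, k = 0.8733; principal scales a = 1.000, b = 0.8733.
sin(ω/2) = (a − b)/(a + b) = 0.1267/1.873 = 0.06761, so ω = 2 arcsin(0.06761) ≈ 7.8°.

7.8°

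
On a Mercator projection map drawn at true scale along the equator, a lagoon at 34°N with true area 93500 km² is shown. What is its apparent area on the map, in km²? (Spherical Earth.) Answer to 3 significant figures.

For Mercator, h = k = sec φ (a conformal cylindrical projection has a single point scale, 1/cos φ).
Areal scale = k² = sec²φ = 1/cos²(34°) = 1/0.8290² = 1.455.
Apparent area = 93500 × 1.455 ≈ 136000 km².

136000 km²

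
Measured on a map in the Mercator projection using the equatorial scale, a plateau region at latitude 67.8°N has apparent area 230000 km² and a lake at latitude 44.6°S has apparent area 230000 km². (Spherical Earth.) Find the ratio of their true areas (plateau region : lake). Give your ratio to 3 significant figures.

Mercator's areal exaggeration is sec²φ; hence true area = (apparent area) · cos²φ.
True area of plateau region: 230000 × cos²(67.8°) = 230000 × 0.1428 = 32840 km².
True area of lake: 230000 × cos²(44.6°) = 230000 × 0.5070 = 116600 km².
Ratio = 32840 / 116600 ≈ 0.282.

0.282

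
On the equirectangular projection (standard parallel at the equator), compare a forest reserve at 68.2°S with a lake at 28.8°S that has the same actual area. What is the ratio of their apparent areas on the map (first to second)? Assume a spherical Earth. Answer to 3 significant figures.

2.36

Plate carrée maps x = Rλ, y = Rφ. The meridian scale is h = 1 and the parallel scale is k = 1/cos φ = sec φ.
Areal scale at 68.2°: h·k = 1.000 × 2.693 = 2.693.
Areal scale at 28.8°: h·k = 1.000 × 1.141 = 1.141.
Ratio = 2.693/1.141 ≈ 2.36.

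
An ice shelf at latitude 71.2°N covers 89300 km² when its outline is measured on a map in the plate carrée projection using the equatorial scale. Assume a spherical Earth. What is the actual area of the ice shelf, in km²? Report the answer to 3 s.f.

28800 km²

Plate carrée maps x = Rλ, y = Rφ. The meridian scale is h = 1 and the parallel scale is k = 1/cos φ = sec φ.
Areal scale = h·k = 1 × sec φ; at 71.2°, h = 1.000, k = 3.103, so h·k = 3.103.
True area = apparent / (areal scale) = 89300 / 3.103 ≈ 28800 km².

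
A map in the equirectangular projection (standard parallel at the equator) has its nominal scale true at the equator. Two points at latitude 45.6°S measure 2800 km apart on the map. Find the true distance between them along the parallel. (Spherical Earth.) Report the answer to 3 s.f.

1960 km

Plate carrée maps x = Rλ, y = Rφ. The meridian scale is h = 1 and the parallel scale is k = 1/cos φ = sec φ.
Along the parallel at 45.6°, map distances are exaggerated by k = sec 45.6° = 1.429.
True distance = 2800 / 1.429 = 2800 × cos 45.6° ≈ 1960 km.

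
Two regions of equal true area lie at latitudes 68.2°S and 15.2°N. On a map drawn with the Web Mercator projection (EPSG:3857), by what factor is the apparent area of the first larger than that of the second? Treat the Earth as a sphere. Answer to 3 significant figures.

On Mercator, area is exaggerated by sec²φ = 1/cos²φ.
At 68.2°: sec²(68.2°) = 1/0.3714² = 7.251.
At 15.2°: sec²(15.2°) = 1/0.9650² = 1.074.
Ratio = 7.251/1.074 = cos²(15.2°)/cos²(68.2°) ≈ 6.75.

6.75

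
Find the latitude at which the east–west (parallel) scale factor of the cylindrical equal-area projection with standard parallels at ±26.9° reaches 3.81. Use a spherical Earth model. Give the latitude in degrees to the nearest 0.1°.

76.5°

Cylindrical equal-area (φ₀ = 26.9°): h = cos φ / cos 26.9° along meridians, k = cos 26.9° / cos φ along parallels; h·k = 1.
k = cos φ₀ / cos φ = 3.81  ⇒  cos φ = cos 26.9° / 3.81 = 0.2341.
φ = arccos(0.2341) ≈ 76.5°.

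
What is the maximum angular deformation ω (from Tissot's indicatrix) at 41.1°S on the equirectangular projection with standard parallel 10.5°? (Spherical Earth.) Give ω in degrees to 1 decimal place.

In the equirectangular projection with standard parallel φ₀ = 10.5° (x = Rλ cos φ₀, y = Rφ), meridians are true-scale (h = 1) and the parallel scale is k = cos φ₀ / cos φ.
At 41.1°: h = 1.000, k = 1.305; principal scales a = 1.305, b = 1.000.
sin(ω/2) = (a − b)/(a + b) = 0.3048/2.305 = 0.1322, so ω = 2 arcsin(0.1322) ≈ 15.2°.

15.2°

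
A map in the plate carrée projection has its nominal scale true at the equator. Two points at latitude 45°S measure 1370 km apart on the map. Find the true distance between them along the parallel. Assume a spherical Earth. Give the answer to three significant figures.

969 km

In the plate carrée (x = Rλ, y = Rφ), meridians are true-scale (h = 1) and parallels are stretched by k = sec φ.
Along the parallel at 45°, map distances are exaggerated by k = sec 45° = 1.414.
True distance = 1370 / 1.414 = 1370 × cos 45° ≈ 969 km.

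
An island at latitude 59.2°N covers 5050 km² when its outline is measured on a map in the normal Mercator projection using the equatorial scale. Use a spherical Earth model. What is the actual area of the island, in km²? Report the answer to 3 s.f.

Mercator is conformal, so the point scale is isotropic: h = k = sec φ = 1/cos φ.
Areal scale = k² = sec²φ = 1/cos²(59.2°) = 1/0.5120² = 3.814.
True area = apparent / (areal scale) = 5050 / 3.814 ≈ 1320 km².

1320 km²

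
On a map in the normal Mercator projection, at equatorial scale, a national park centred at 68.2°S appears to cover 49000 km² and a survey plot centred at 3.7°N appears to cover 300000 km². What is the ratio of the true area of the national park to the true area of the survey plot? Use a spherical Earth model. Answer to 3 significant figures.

Since Mercator area scale is 1/cos²φ, the true area equals the apparent area multiplied by cos²φ.
True area of national park: 49000 × cos²(68.2°) = 49000 × 0.1379 = 6758 km².
True area of survey plot: 300000 × cos²(3.7°) = 300000 × 0.9958 = 298800 km².
Ratio = 6758 / 298800 ≈ 0.0226.

0.0226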